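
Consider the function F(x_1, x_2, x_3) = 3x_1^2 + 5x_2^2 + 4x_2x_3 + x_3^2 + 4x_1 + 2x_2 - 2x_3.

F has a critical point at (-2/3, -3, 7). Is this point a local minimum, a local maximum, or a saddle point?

local minimum

The Hessian is constant: H = [[6, 0, 0], [0, 10, 4], [0, 4, 2]].
Leading principal minors: Δ₁ = 6, Δ₂ = 60, Δ₃ = 24.
All leading minors are positive, so H is positive definite: a local minimum.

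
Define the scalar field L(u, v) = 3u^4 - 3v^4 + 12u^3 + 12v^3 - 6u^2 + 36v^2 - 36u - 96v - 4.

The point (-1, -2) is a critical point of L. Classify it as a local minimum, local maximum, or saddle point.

local maximum

The mixed partial ∂²L/∂u∂v is 0, so the Hessian at any point is diag(L_uu, L_vv) = diag(12(3u^2 + 6u - 1), 36(-v^2 + 2v + 2)).
At (-1, -2): H = diag(-48, -216).
Both eigenvalues are negative, so H is negative definite: a local maximum.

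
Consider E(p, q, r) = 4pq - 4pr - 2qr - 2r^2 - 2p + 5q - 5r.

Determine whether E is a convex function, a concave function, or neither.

neither

E is quadratic, so its Hessian is the constant matrix H = [[0, 4, -4], [4, 0, -2], [-4, -2, -4]].
Leading principal minors: 0, -16, 128.
Neither pattern holds ⇒ H is indefinite ⇒ neither convex nor concave.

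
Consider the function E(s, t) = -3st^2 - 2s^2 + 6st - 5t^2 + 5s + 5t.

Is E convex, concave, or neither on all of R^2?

The term -3st^2 is cubic, so the Hessian is not constant.
∂²E/∂t² = -6s - 10, which takes both signs as s varies (negative for sufficiently large s). A diagonal entry of the Hessian changing sign means the Hessian is neither positive- nor negative-semidefinite on all of R^2.

neither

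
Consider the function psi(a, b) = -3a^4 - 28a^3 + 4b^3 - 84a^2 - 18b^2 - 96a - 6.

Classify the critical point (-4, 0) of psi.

local maximum

The mixed partial ∂²psi/∂a∂b is 0, so the Hessian at any point is diag(psi_aa, psi_bb) = diag(-12(3a^2 + 14a + 14), 12(2b - 3)).
At (-4, 0): H = diag(-72, -36).
Both eigenvalues are negative, so H is negative definite: a local maximum.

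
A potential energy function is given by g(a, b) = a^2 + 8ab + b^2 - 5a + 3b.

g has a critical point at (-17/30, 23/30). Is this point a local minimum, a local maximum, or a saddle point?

The Hessian of g is constant: H = [[2, 8], [8, 2]].
det(H) = 2·2 − 8² = -60.
Since det(H) < 0, H is indefinite and the critical point is a saddle point.

saddle point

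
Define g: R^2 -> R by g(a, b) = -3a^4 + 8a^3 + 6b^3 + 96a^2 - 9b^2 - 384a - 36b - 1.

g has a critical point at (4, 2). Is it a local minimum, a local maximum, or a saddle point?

saddle point

The mixed partial ∂²g/∂a∂b is 0, so the Hessian at any point is diag(g_aa, g_bb) = diag(12(-3a^2 + 4a + 16), 18(2b - 1)).
At (4, 2): H = diag(-192, 54).
The eigenvalues have opposite signs, so H is indefinite: a saddle point.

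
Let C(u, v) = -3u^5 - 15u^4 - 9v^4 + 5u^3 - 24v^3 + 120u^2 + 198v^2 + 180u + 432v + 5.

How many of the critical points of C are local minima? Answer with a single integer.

2

C separates as a function of u plus a function of v, so ∇C=0 decouples.
∂C/∂u = -15(u - 2)(u + 1)(u + 2)(u + 3) = 0 at u ∈ {-3, -2, -1, 2}; ∂C/∂v = -36(v - 3)(v + 1)(v + 4) = 0 at v ∈ {-4, -1, 3}.
The Hessian is diagonal: diag(C_uu, C_vv). Second derivatives: C_uu(-3)=150, C_uu(-2)=-60, C_uu(-1)=90, C_uu(2)=-900; C_vv(-4)=-756, C_vv(-1)=432, C_vv(3)=-1008.
Local minima occur where both diagonal entries positive: (-3, -1), (-1, -1). Count: 2.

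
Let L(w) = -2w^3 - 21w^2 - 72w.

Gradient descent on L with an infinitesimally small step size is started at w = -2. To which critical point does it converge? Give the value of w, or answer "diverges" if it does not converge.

L'(w) = -6(w + 3)(w + 4), so L'(-2) = -12.
Gradient descent moves in the -L' direction, i.e. w is increasing.
There is no critical point above w=-2, and L' keeps the same sign, so the iterate runs off to +∞.

diverges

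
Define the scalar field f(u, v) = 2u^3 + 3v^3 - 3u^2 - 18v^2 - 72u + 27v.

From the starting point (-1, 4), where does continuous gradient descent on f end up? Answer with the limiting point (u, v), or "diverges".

(4, 3)

f is separable, so gradient descent decouples: u follows -∂f/∂u, v follows -∂f/∂v.
∂f/∂u = 6(u - 4)(u + 3); at u=-1 this is -60, so u increases.
∂f/∂v = 9(v - 3)(v - 1); at v=4 this is 27, so v decreases.
u converges to its nearest critical value 4 (a local min of the u-part); v converges to 3. The iterate converges to (4, 3).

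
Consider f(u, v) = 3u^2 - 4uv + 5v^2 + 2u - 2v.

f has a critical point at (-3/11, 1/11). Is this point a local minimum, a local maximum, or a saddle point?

The Hessian of f is constant: H = [[6, -4], [-4, 10]].
det(H) = 6·10 − (-4)² = 44.
det(H) > 0 and tr(H) = 16 > 0, so H is positive definite and the point is a local minimum.

local minimum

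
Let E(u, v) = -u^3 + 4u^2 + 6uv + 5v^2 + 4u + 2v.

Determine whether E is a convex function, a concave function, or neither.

The term -u^3 is cubic, so the Hessian is not constant.
∂²E/∂u² = -6u + 8, which takes both signs as u varies (negative for sufficiently large u). A diagonal entry of the Hessian changing sign means the Hessian is neither positive- nor negative-semidefinite on all of R^2.

neither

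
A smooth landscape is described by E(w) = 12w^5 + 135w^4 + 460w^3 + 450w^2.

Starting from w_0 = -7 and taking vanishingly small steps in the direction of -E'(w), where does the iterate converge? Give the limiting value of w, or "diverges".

diverges

E'(w) = 60w(w + 1)(w + 3)(w + 5), so E'(-7) = 20160.
Gradient descent moves in the -E' direction, i.e. w is decreasing.
There is no critical point below w=-7, and E' keeps the same sign, so the iterate runs off to −∞.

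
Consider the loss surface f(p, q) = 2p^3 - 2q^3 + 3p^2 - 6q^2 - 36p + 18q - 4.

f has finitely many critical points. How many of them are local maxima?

f separates as a function of p plus a function of q, so ∇f=0 decouples.
∂f/∂p = 6(p - 2)(p + 3) = 0 at p ∈ {-3, 2}; ∂f/∂q = -6(q - 1)(q + 3) = 0 at q ∈ {-3, 1}.
The Hessian is diagonal: diag(f_pp, f_qq). Second derivatives: f_pp(-3)=-30, f_pp(2)=30; f_qq(-3)=24, f_qq(1)=-24.
Local maxima occur where both diagonal entries negative: (-3, 1). Count: 1.

1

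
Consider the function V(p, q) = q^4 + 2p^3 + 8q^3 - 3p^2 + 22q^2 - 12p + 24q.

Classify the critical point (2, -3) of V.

The mixed partial ∂²V/∂p∂q is 0, so the Hessian at any point is diag(V_pp, V_qq) = diag(6(2p - 1), 4(3q^2 + 12q + 11)).
At (2, -3): H = diag(18, 8).
Both eigenvalues are positive, so H is positive definite: a local minimum.

local minimum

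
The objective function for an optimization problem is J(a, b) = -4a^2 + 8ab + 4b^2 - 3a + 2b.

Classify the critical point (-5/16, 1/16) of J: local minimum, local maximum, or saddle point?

saddle point

The Hessian of J is constant: H = [[-8, 8], [8, 8]].
det(H) = (-8)·8 − 8² = -128.
Since det(H) < 0, H is indefinite and the critical point is a saddle point.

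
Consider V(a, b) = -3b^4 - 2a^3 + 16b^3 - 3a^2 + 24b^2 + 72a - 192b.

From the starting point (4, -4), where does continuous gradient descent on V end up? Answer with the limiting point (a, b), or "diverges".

V is separable, so gradient descent decouples: a follows -∂V/∂a, b follows -∂V/∂b.
∂V/∂a = -6(a - 3)(a + 4); at a=4 this is -48, so a increases.
∂V/∂b = -12(b - 4)(b - 2)(b + 2); at b=-4 this is 1152, so b decreases.
The a-coordinate has no critical point in that direction and runs off to infinity.

diverges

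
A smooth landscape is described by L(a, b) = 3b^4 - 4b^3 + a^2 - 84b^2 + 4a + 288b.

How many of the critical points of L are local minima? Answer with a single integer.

L separates as a function of a plus a function of b, so ∇L=0 decouples.
∂L/∂a = 2(a + 2) = 0 at a ∈ {-2}; ∂L/∂b = 12(b - 3)(b - 2)(b + 4) = 0 at b ∈ {-4, 2, 3}.
The Hessian is diagonal: diag(L_aa, L_bb). Second derivatives: L_aa(-2)=2; L_bb(-4)=504, L_bb(2)=-72, L_bb(3)=84.
Local minima occur where both diagonal entries positive: (-2, -4), (-2, 3). Count: 2.

2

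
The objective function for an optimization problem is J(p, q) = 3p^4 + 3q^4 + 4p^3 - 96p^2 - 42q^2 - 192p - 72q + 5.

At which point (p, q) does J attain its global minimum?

(4, 3)

J(p,q) separates as A(p) + B(q) + 5, so its minimum is min A + min B + 5.
A'(p) = 12(p - 4)(p + 1)(p + 4) vanishes at p ∈ {-4, -1, 4}; B'(q) = 12(q - 3)(q + 1)(q + 2) vanishes at q ∈ {-2, -1, 3}.
Local minima of A (where A''>0): A(-4)=-256, A(4)=-1280. Local minima of B: B(-2)=24, B(3)=-351.
So the global minimum of J is A(4) + B(3) + 5 = -1280 − 351 + 5 = -1626, attained at (4, 3).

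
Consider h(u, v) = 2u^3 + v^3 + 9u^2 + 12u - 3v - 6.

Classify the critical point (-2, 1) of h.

saddle point

The mixed partial ∂²h/∂u∂v is 0, so the Hessian at any point is diag(h_uu, h_vv) = diag(6(2u + 3), 6v).
At (-2, 1): H = diag(-6, 6).
The eigenvalues have opposite signs, so H is indefinite: a saddle point.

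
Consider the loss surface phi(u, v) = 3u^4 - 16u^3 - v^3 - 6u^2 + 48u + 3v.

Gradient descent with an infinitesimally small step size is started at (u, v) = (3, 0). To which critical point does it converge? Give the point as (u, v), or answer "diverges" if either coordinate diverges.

phi is separable, so gradient descent decouples: u follows -∂phi/∂u, v follows -∂phi/∂v.
∂phi/∂u = 12(u - 4)(u - 1)(u + 1); at u=3 this is -96, so u increases.
∂phi/∂v = -3(v - 1)(v + 1); at v=0 this is 3, so v decreases.
u converges to its nearest critical value 4 (a local min of the u-part); v converges to -1. The iterate converges to (4, -1).

(4, -1)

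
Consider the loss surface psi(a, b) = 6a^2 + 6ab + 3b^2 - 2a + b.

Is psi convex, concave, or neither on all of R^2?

convex

psi is quadratic, so its Hessian is the constant matrix H = [[12, 6], [6, 6]].
det(H) = 36, tr(H) = 18.
det(H) > 0 and tr(H) > 0, so H is positive definite everywhere: convex.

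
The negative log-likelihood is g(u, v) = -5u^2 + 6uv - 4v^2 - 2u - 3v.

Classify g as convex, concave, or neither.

g is quadratic, so its Hessian is the constant matrix H = [[-10, 6], [6, -8]].
det(H) = 44, tr(H) = -18.
det(H) > 0 and tr(H) < 0, so H is negative definite everywhere: concave.

concave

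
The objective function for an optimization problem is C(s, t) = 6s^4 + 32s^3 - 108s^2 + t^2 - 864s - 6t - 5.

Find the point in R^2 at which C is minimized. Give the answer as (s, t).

C(s,t) separates as P(s) + Q(t) − 5, so its minimum is min P + min Q − 5.
P'(s) = 24(s - 3)(s + 3)(s + 4) vanishes at s ∈ {-4, -3, 3}; Q'(t) = 2(t - 3) vanishes at t ∈ {3}.
Local minima of P (where P''>0): P(-4)=1216, P(3)=-2214. Local minima of Q: Q(3)=-9.
So the global minimum of C is P(3) + Q(3) − 5 = -2214 − 9 − 5 = -2228, attained at (3, 3).

(3, 3)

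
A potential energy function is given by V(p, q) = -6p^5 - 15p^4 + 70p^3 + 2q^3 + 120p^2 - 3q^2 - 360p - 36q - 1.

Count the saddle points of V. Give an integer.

4

V separates as a function of p plus a function of q, so ∇V=0 decouples.
∂V/∂p = -30(p - 2)(p - 1)(p + 2)(p + 3) = 0 at p ∈ {-3, -2, 1, 2}; ∂V/∂q = 6(q - 3)(q + 2) = 0 at q ∈ {-2, 3}.
The Hessian is diagonal: diag(V_pp, V_qq). Second derivatives: V_pp(-3)=600, V_pp(-2)=-360, V_pp(1)=360, V_pp(2)=-600; V_qq(-2)=-30, V_qq(3)=30.
Saddle points occur where the two diagonal entries have opposite signs: (-3, -2), (-2, 3), (1, -2), (2, 3). Count: 4.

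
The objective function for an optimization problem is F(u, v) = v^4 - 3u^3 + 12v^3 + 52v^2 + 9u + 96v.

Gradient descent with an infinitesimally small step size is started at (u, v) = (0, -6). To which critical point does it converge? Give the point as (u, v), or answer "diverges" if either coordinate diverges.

(-1, -4)

F is separable, so gradient descent decouples: u follows -∂F/∂u, v follows -∂F/∂v.
∂F/∂u = -9(u - 1)(u + 1); at u=0 this is 9, so u decreases.
∂F/∂v = 4(v + 2)(v + 3)(v + 4); at v=-6 this is -96, so v increases.
u converges to its nearest critical value -1 (a local min of the u-part); v converges to -4. The iterate converges to (-1, -4).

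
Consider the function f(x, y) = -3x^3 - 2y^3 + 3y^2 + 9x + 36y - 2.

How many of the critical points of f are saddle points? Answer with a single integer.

2

f separates as a function of x plus a function of y, so ∇f=0 decouples.
∂f/∂x = -9(x - 1)(x + 1) = 0 at x ∈ {-1, 1}; ∂f/∂y = -6(y - 3)(y + 2) = 0 at y ∈ {-2, 3}.
The Hessian is diagonal: diag(f_xx, f_yy). Second derivatives: f_xx(-1)=18, f_xx(1)=-18; f_yy(-2)=30, f_yy(3)=-30.
Saddle points occur where the two diagonal entries have opposite signs: (-1, 3), (1, -2). Count: 2.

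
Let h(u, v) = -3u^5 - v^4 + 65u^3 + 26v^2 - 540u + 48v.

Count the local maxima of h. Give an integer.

h separates as a function of u plus a function of v, so ∇h=0 decouples.
∂h/∂u = -15(u - 3)(u - 2)(u + 2)(u + 3) = 0 at u ∈ {-3, -2, 2, 3}; ∂h/∂v = -4(v - 4)(v + 1)(v + 3) = 0 at v ∈ {-3, -1, 4}.
The Hessian is diagonal: diag(h_uu, h_vv). Second derivatives: h_uu(-3)=450, h_uu(-2)=-300, h_uu(2)=300, h_uu(3)=-450; h_vv(-3)=-56, h_vv(-1)=40, h_vv(4)=-140.
Local maxima occur where both diagonal entries negative: (-2, -3), (-2, 4), (3, -3), (3, 4). Count: 4.

4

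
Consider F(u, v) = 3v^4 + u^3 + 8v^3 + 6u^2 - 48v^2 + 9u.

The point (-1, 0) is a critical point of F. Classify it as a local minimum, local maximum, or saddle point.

The mixed partial ∂²F/∂u∂v is 0, so the Hessian at any point is diag(F_uu, F_vv) = diag(6(u + 2), 12(3v^2 + 4v - 8)).
At (-1, 0): H = diag(6, -96).
The eigenvalues have opposite signs, so H is indefinite: a saddle point.

saddle point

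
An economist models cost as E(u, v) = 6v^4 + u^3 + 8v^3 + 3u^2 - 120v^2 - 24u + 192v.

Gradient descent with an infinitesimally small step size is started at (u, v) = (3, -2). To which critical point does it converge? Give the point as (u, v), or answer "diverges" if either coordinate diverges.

(2, -4)

E is separable, so gradient descent decouples: u follows -∂E/∂u, v follows -∂E/∂v.
∂E/∂u = 3(u - 2)(u + 4); at u=3 this is 21, so u decreases.
∂E/∂v = 24(v - 2)(v - 1)(v + 4); at v=-2 this is 576, so v decreases.
u converges to its nearest critical value 2 (a local min of the u-part); v converges to -4. The iterate converges to (2, -4).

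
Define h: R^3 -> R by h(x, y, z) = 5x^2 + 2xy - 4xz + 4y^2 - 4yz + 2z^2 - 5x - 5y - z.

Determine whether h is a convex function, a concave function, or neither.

h is quadratic, so its Hessian is the constant matrix H = [[10, 2, -4], [2, 8, -4], [-4, -4, 4]].
Leading principal minors: 10, 76, 80.
All positive ⇒ H ≻ 0 ⇒ convex.

convex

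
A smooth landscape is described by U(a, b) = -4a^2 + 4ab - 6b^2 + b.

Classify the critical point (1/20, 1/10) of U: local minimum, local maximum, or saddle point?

The Hessian of U is constant: H = [[-8, 4], [4, -12]].
det(H) = (-8)·(-12) − 4² = 80.
det(H) > 0 and tr(H) = -20 < 0, so H is negative definite and the point is a local maximum.

local maximum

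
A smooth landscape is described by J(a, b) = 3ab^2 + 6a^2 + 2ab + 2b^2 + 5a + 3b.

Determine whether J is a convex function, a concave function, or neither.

The term 3ab^2 is cubic, so the Hessian is not constant.
∂²J/∂b² = 6a + 4, which takes both signs as a varies (negative for sufficiently negative a). A diagonal entry of the Hessian changing sign means the Hessian is neither positive- nor negative-semidefinite on all of R^2.

neither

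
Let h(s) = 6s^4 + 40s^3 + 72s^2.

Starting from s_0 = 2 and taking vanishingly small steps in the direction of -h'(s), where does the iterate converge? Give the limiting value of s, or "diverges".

h'(s) = 24s(s + 2)(s + 3), so h'(2) = 960.
Gradient descent moves in the -h' direction, i.e. s is decreasing.
The nearest critical point in that direction is s = 0, where h'' = 144 > 0 (a local minimum). The iterate converges there.

0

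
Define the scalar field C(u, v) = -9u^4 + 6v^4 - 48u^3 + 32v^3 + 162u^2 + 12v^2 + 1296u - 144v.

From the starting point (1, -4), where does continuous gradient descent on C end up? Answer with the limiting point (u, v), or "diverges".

C is separable, so gradient descent decouples: u follows -∂C/∂u, v follows -∂C/∂v.
∂C/∂u = -36(u - 3)(u + 3)(u + 4); at u=1 this is 1440, so u decreases.
∂C/∂v = 24(v - 1)(v + 2)(v + 3); at v=-4 this is -240, so v increases.
u converges to its nearest critical value -3 (a local min of the u-part); v converges to -3. The iterate converges to (-3, -3).

(-3, -3)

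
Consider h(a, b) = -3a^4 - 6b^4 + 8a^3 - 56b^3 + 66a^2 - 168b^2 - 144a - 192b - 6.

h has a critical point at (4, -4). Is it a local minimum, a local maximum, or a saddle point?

The mixed partial ∂²h/∂a∂b is 0, so the Hessian at any point is diag(h_aa, h_bb) = diag(12(-3a^2 + 4a + 11), -24(3b^2 + 14b + 14)).
At (4, -4): H = diag(-252, -144).
Both eigenvalues are negative, so H is negative definite: a local maximum.

local maximum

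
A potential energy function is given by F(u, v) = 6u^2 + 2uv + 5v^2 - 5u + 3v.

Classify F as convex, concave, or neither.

convex

F is quadratic, so its Hessian is the constant matrix H = [[12, 2], [2, 10]].
det(H) = 116, tr(H) = 22.
det(H) > 0 and tr(H) > 0, so H is positive definite everywhere: convex.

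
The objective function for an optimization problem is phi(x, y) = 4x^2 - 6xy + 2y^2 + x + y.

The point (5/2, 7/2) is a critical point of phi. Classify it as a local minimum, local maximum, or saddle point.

saddle point

The Hessian of phi is constant: H = [[8, -6], [-6, 4]].
det(H) = 8·4 − (-6)² = -4.
Since det(H) < 0, H is indefinite and the critical point is a saddle point.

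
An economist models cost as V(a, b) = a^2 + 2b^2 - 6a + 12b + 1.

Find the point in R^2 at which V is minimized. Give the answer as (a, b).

V(a,b) separates as P(a) + Q(b) + 1, so its minimum is min P + min Q + 1.
P'(a) = 2a - 6 vanishes at a ∈ {3}; Q'(b) = 4b + 12 vanishes at b ∈ {-3}.
Local minima of P (where P''>0): P(3)=-9. Local minima of Q: Q(-3)=-18.
So the global minimum of V is P(3) + Q(-3) + 1 = -9 − 18 + 1 = -26, attained at (3, -3).

(3, -3)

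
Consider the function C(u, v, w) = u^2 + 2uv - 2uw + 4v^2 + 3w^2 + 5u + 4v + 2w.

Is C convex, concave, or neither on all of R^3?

C is quadratic, so its Hessian is the constant matrix H = [[2, 2, -2], [2, 8, 0], [-2, 0, 6]].
Leading principal minors: 2, 12, 40.
All positive ⇒ H ≻ 0 ⇒ convex.

convex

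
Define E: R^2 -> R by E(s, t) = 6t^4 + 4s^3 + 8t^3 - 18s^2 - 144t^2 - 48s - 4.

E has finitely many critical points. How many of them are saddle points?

3

E separates as a function of s plus a function of t, so ∇E=0 decouples.
∂E/∂s = 12(s - 4)(s + 1) = 0 at s ∈ {-1, 4}; ∂E/∂t = 24t(t - 3)(t + 4) = 0 at t ∈ {-4, 0, 3}.
The Hessian is diagonal: diag(E_ss, E_tt). Second derivatives: E_ss(-1)=-60, E_ss(4)=60; E_tt(-4)=672, E_tt(0)=-288, E_tt(3)=504.
Saddle points occur where the two diagonal entries have opposite signs: (-1, -4), (-1, 3), (4, 0). Count: 3.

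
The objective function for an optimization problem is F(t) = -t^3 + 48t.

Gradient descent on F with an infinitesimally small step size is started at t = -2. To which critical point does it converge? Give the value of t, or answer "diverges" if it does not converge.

-4

F'(t) = -3(t - 4)(t + 4), so F'(-2) = 36.
Gradient descent moves in the -F' direction, i.e. t is decreasing.
The nearest critical point in that direction is t = -4, where F'' = 24 > 0 (a local minimum). The iterate converges there.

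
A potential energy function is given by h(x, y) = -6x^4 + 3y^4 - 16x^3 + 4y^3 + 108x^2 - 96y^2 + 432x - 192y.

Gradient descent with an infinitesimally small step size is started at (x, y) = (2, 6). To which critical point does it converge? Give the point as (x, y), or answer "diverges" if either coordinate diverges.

h is separable, so gradient descent decouples: x follows -∂h/∂x, y follows -∂h/∂y.
∂h/∂x = -24(x - 3)(x + 2)(x + 3); at x=2 this is 480, so x decreases.
∂h/∂y = 12(y - 4)(y + 1)(y + 4); at y=6 this is 1680, so y decreases.
x converges to its nearest critical value -2 (a local min of the x-part); y converges to 4. The iterate converges to (-2, 4).

(-2, 4)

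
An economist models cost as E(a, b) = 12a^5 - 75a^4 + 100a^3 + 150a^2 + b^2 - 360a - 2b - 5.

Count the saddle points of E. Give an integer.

2

E separates as a function of a plus a function of b, so ∇E=0 decouples.
∂E/∂a = 60(a - 3)(a - 2)(a - 1)(a + 1) = 0 at a ∈ {-1, 1, 2, 3}; ∂E/∂b = 2(b - 1) = 0 at b ∈ {1}.
The Hessian is diagonal: diag(E_aa, E_bb). Second derivatives: E_aa(-1)=-1440, E_aa(1)=240, E_aa(2)=-180, E_aa(3)=480; E_bb(1)=2.
Saddle points occur where the two diagonal entries have opposite signs: (-1, 1), (2, 1). Count: 2.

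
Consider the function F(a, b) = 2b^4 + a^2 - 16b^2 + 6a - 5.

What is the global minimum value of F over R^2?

-46

F(a,b) separates as P(a) + Q(b) − 5, so its minimum is min P + min Q − 5.
P'(a) = 2a + 6 vanishes at a ∈ {-3}; Q'(b) = 8b(b - 2)(b + 2) vanishes at b ∈ {-2, 0, 2}.
Local minima of P (where P''>0): P(-3)=-9. Local minima of Q: Q(-2)=-32, Q(2)=-32.
So the global minimum of F is P(-3) + Q(-2) − 5 = -9 − 32 − 5 = -46, attained at (-3, -2).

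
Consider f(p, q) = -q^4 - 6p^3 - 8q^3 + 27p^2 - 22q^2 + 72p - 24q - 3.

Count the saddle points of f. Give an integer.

3

f separates as a function of p plus a function of q, so ∇f=0 decouples.
∂f/∂p = -18(p - 4)(p + 1) = 0 at p ∈ {-1, 4}; ∂f/∂q = -4(q + 1)(q + 2)(q + 3) = 0 at q ∈ {-3, -2, -1}.
The Hessian is diagonal: diag(f_pp, f_qq). Second derivatives: f_pp(-1)=90, f_pp(4)=-90; f_qq(-3)=-8, f_qq(-2)=4, f_qq(-1)=-8.
Saddle points occur where the two diagonal entries have opposite signs: (-1, -3), (-1, -1), (4, -2). Count: 3.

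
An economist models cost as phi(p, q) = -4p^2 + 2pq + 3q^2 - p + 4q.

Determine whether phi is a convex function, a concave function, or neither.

phi is quadratic, so its Hessian is the constant matrix H = [[-8, 2], [2, 6]].
det(H) = -52, tr(H) = -2.
det(H) < 0, so H is indefinite: neither convex nor concave.

neither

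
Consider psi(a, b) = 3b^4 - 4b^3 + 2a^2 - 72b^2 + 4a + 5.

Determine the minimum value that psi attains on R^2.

psi(a,b) separates as P(a) + Q(b) + 5, so its minimum is min P + min Q + 5.
P'(a) = 4a + 4 vanishes at a ∈ {-1}; Q'(b) = 12b(b - 4)(b + 3) vanishes at b ∈ {-3, 0, 4}.
Local minima of P (where P''>0): P(-1)=-2. Local minima of Q: Q(-3)=-297, Q(4)=-640.
So the global minimum of psi is P(-1) + Q(4) + 5 = -2 − 640 + 5 = -637, attained at (-1, 4).

-637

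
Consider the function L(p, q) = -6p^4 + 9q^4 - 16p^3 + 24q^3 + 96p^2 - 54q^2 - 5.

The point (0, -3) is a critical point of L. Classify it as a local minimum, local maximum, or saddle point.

local minimum

The mixed partial ∂²L/∂p∂q is 0, so the Hessian at any point is diag(L_pp, L_qq) = diag(24(-3p^2 - 4p + 8), 36(3q^2 + 4q - 3)).
At (0, -3): H = diag(192, 432).
Both eigenvalues are positive, so H is positive definite: a local minimum.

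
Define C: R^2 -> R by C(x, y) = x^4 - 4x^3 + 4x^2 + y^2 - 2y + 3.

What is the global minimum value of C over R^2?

C(x,y) separates as P(x) + Q(y) + 3, so its minimum is min P + min Q + 3.
P'(x) = 4x(x - 2)(x - 1) vanishes at x ∈ {0, 1, 2}; Q'(y) = 2y - 2 vanishes at y ∈ {1}.
Local minima of P (where P''>0): P(0)=0, P(2)=0. Local minima of Q: Q(1)=-1.
So the global minimum of C is P(0) + Q(1) + 3 = 0 − 1 + 3 = 2, attained at (0, 1).

2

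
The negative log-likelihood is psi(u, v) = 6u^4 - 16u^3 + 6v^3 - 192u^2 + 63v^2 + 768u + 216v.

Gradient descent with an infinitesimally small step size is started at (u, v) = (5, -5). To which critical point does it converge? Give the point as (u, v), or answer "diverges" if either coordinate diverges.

diverges

psi is separable, so gradient descent decouples: u follows -∂psi/∂u, v follows -∂psi/∂v.
∂psi/∂u = 24(u - 4)(u - 2)(u + 4); at u=5 this is 648, so u decreases.
∂psi/∂v = 18(v + 3)(v + 4); at v=-5 this is 36, so v decreases.
The v-coordinate has no critical point in that direction and runs off to infinity.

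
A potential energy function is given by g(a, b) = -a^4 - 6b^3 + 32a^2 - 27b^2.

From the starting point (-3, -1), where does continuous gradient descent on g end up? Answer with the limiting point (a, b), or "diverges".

g is separable, so gradient descent decouples: a follows -∂g/∂a, b follows -∂g/∂b.
∂g/∂a = -4a(a - 4)(a + 4); at a=-3 this is -84, so a increases.
∂g/∂b = -18b(b + 3); at b=-1 this is 36, so b decreases.
a converges to its nearest critical value 0 (a local min of the a-part); b converges to -3. The iterate converges to (0, -3).

(0, -3)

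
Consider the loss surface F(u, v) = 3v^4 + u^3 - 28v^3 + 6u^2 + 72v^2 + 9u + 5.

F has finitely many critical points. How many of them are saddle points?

3

F separates as a function of u plus a function of v, so ∇F=0 decouples.
∂F/∂u = 3(u + 1)(u + 3) = 0 at u ∈ {-3, -1}; ∂F/∂v = 12v(v - 4)(v - 3) = 0 at v ∈ {0, 3, 4}.
The Hessian is diagonal: diag(F_uu, F_vv). Second derivatives: F_uu(-3)=-6, F_uu(-1)=6; F_vv(0)=144, F_vv(3)=-36, F_vv(4)=48.
Saddle points occur where the two diagonal entries have opposite signs: (-3, 0), (-3, 4), (-1, 3). Count: 3.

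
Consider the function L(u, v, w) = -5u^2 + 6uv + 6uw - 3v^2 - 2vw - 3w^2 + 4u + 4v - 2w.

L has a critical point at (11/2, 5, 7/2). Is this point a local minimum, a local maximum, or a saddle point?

local maximum

The Hessian is constant: H = [[-10, 6, 6], [6, -6, -2], [6, -2, -6]].
Leading principal minors: Δ₁ = -10, Δ₂ = 24, Δ₃ = -32.
The minors alternate sign starting negative (−, +, −), so H is negative definite: a local maximum.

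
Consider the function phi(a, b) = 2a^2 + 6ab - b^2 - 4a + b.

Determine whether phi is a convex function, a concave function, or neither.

phi is quadratic, so its Hessian is the constant matrix H = [[4, 6], [6, -2]].
det(H) = -44, tr(H) = 2.
det(H) < 0, so H is indefinite: neither convex nor concave.

neither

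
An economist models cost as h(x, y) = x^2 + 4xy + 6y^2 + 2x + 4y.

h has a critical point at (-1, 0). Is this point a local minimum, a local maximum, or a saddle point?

The Hessian of h is constant: H = [[2, 4], [4, 12]].
det(H) = 2·12 − 4² = 8.
det(H) > 0 and tr(H) = 14 > 0, so H is positive definite and the point is a local minimum.

local minimum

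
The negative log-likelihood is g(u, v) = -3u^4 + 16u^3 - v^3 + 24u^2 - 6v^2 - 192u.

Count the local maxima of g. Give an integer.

2

g separates as a function of u plus a function of v, so ∇g=0 decouples.
∂g/∂u = -12(u - 4)(u - 2)(u + 2) = 0 at u ∈ {-2, 2, 4}; ∂g/∂v = -3v(v + 4) = 0 at v ∈ {-4, 0}.
The Hessian is diagonal: diag(g_uu, g_vv). Second derivatives: g_uu(-2)=-288, g_uu(2)=96, g_uu(4)=-144; g_vv(-4)=12, g_vv(0)=-12.
Local maxima occur where both diagonal entries negative: (-2, 0), (4, 0). Count: 2.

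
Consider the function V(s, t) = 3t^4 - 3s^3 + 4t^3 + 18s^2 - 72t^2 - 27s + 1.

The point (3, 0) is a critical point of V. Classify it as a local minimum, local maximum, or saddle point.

local maximum

The mixed partial ∂²V/∂s∂t is 0, so the Hessian at any point is diag(V_ss, V_tt) = diag(18(-s + 2), 12(3t^2 + 2t - 12)).
At (3, 0): H = diag(-18, -144).
Both eigenvalues are negative, so H is negative definite: a local maximum.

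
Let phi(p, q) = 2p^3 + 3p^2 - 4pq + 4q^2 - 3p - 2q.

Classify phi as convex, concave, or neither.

The term 2p^3 is cubic, so the Hessian is not constant.
∂²phi/∂p² = 12p + 6, which takes both signs as p varies (negative for sufficiently negative p). A diagonal entry of the Hessian changing sign means the Hessian is neither positive- nor negative-semidefinite on all of R^2.

neither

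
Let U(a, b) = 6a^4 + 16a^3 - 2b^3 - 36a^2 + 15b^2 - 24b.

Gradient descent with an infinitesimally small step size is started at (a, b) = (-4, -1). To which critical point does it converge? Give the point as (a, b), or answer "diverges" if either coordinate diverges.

U is separable, so gradient descent decouples: a follows -∂U/∂a, b follows -∂U/∂b.
∂U/∂a = 24a(a - 1)(a + 3); at a=-4 this is -480, so a increases.
∂U/∂b = -6(b - 4)(b - 1); at b=-1 this is -60, so b increases.
a converges to its nearest critical value -3 (a local min of the a-part); b converges to 1. The iterate converges to (-3, 1).

(-3, 1)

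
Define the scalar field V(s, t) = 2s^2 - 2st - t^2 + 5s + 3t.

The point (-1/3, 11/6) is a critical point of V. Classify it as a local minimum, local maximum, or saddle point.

saddle point

The Hessian of V is constant: H = [[4, -2], [-2, -2]].
det(H) = 4·(-2) − (-2)² = -12.
Since det(H) < 0, H is indefinite and the critical point is a saddle point.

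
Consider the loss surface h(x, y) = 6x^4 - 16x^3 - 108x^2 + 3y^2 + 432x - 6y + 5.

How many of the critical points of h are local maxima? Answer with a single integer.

h separates as a function of x plus a function of y, so ∇h=0 decouples.
∂h/∂x = 24(x - 3)(x - 2)(x + 3) = 0 at x ∈ {-3, 2, 3}; ∂h/∂y = 6(y - 1) = 0 at y ∈ {1}.
The Hessian is diagonal: diag(h_xx, h_yy). Second derivatives: h_xx(-3)=720, h_xx(2)=-120, h_xx(3)=144; h_yy(1)=6.
Local maxima occur where both diagonal entries negative: none. Count: 0.

0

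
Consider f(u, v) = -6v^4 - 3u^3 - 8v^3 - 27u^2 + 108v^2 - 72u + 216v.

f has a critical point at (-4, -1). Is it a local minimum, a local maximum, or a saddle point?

The mixed partial ∂²f/∂u∂v is 0, so the Hessian at any point is diag(f_uu, f_vv) = diag(-18(u + 3), 24(-3v^2 - 2v + 9)).
At (-4, -1): H = diag(18, 192).
Both eigenvalues are positive, so H is positive definite: a local minimum.

local minimum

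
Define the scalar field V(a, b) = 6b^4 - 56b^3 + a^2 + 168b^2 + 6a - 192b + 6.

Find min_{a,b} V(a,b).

V(a,b) separates as P(a) + Q(b) + 6, so its minimum is min P + min Q + 6.
P'(a) = 2a + 6 vanishes at a ∈ {-3}; Q'(b) = 24(b - 4)(b - 2)(b - 1) vanishes at b ∈ {1, 2, 4}.
Local minima of P (where P''>0): P(-3)=-9. Local minima of Q: Q(1)=-74, Q(4)=-128.
So the global minimum of V is P(-3) + Q(4) + 6 = -9 − 128 + 6 = -131, attained at (-3, 4).

-131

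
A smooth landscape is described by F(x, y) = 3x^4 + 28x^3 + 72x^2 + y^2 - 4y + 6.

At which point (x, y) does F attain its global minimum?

(0, 2)

F(x,y) separates as P(x) + Q(y) + 6, so its minimum is min P + min Q + 6.
P'(x) = 12x(x + 3)(x + 4) vanishes at x ∈ {-4, -3, 0}; Q'(y) = 2y - 4 vanishes at y ∈ {2}.
Local minima of P (where P''>0): P(-4)=128, P(0)=0. Local minima of Q: Q(2)=-4.
So the global minimum of F is P(0) + Q(2) + 6 = 0 − 4 + 6 = 2, attained at (0, 2).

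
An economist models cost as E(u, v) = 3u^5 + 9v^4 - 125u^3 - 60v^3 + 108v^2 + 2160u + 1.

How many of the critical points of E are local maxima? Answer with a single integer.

E separates as a function of u plus a function of v, so ∇E=0 decouples.
∂E/∂u = 15(u - 4)(u - 3)(u + 3)(u + 4) = 0 at u ∈ {-4, -3, 3, 4}; ∂E/∂v = 36v(v - 3)(v - 2) = 0 at v ∈ {0, 2, 3}.
The Hessian is diagonal: diag(E_uu, E_vv). Second derivatives: E_uu(-4)=-840, E_uu(-3)=630, E_uu(3)=-630, E_uu(4)=840; E_vv(0)=216, E_vv(2)=-72, E_vv(3)=108.
Local maxima occur where both diagonal entries negative: (-4, 2), (3, 2). Count: 2.

2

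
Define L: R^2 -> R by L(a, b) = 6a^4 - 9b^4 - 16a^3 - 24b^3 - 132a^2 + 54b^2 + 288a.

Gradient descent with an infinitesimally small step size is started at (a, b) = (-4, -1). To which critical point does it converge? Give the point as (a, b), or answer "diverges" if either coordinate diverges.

L is separable, so gradient descent decouples: a follows -∂L/∂a, b follows -∂L/∂b.
∂L/∂a = 24(a - 4)(a - 1)(a + 3); at a=-4 this is -960, so a increases.
∂L/∂b = -36b(b - 1)(b + 3); at b=-1 this is -144, so b increases.
a converges to its nearest critical value -3 (a local min of the a-part); b converges to 0. The iterate converges to (-3, 0).

(-3, 0)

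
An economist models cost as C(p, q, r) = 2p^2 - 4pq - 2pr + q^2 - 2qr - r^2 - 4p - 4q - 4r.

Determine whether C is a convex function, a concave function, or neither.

neither

C is quadratic, so its Hessian is the constant matrix H = [[4, -4, -2], [-4, 2, -2], [-2, -2, -2]].
Leading principal minors: 4, -8, -40.
Neither pattern holds ⇒ H is indefinite ⇒ neither convex nor concave.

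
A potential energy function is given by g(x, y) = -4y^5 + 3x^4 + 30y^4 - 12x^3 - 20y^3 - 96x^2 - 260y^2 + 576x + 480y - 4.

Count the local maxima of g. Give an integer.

2

g separates as a function of x plus a function of y, so ∇g=0 decouples.
∂g/∂x = 12(x - 4)(x - 3)(x + 4) = 0 at x ∈ {-4, 3, 4}; ∂g/∂y = -20(y - 4)(y - 3)(y - 1)(y + 2) = 0 at y ∈ {-2, 1, 3, 4}.
The Hessian is diagonal: diag(g_xx, g_yy). Second derivatives: g_xx(-4)=672, g_xx(3)=-84, g_xx(4)=96; g_yy(-2)=1800, g_yy(1)=-360, g_yy(3)=200, g_yy(4)=-360.
Local maxima occur where both diagonal entries negative: (3, 1), (3, 4). Count: 2.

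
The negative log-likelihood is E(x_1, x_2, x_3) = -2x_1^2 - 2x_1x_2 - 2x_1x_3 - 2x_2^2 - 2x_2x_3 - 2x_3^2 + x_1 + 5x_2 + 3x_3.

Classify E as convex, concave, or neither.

E is quadratic, so its Hessian is the constant matrix H = [[-4, -2, -2], [-2, -4, -2], [-2, -2, -4]].
Leading principal minors: -4, 12, -32.
Signs alternate −, +, − ⇒ H ≺ 0 ⇒ concave.

concave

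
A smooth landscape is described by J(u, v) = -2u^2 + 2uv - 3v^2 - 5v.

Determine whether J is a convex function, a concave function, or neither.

concave

J is quadratic, so its Hessian is the constant matrix H = [[-4, 2], [2, -6]].
det(H) = 20, tr(H) = -10.
det(H) > 0 and tr(H) < 0, so H is negative definite everywhere: concave.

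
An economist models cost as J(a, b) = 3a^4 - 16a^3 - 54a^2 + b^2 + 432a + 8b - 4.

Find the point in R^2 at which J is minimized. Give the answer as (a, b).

J(a,b) separates as P(a) + Q(b) − 4, so its minimum is min P + min Q − 4.
P'(a) = 12(a - 4)(a - 3)(a + 3) vanishes at a ∈ {-3, 3, 4}; Q'(b) = 2b + 8 vanishes at b ∈ {-4}.
Local minima of P (where P''>0): P(-3)=-1107, P(4)=608. Local minima of Q: Q(-4)=-16.
So the global minimum of J is P(-3) + Q(-4) − 4 = -1107 − 16 − 4 = -1127, attained at (-3, -4).

(-3, -4)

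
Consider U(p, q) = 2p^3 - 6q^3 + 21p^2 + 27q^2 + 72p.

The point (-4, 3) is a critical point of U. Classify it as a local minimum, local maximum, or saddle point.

The mixed partial ∂²U/∂p∂q is 0, so the Hessian at any point is diag(U_pp, U_qq) = diag(6(2p + 7), 18(-2q + 3)).
At (-4, 3): H = diag(-6, -54).
Both eigenvalues are negative, so H is negative definite: a local maximum.

local maximum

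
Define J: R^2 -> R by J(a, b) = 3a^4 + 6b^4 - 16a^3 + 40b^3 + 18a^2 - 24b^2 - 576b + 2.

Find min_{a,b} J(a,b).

-857

J(a,b) separates as P(a) + Q(b) + 2, so its minimum is min P + min Q + 2.
P'(a) = 12a(a - 3)(a - 1) vanishes at a ∈ {0, 1, 3}; Q'(b) = 24(b - 2)(b + 3)(b + 4) vanishes at b ∈ {-4, -3, 2}.
Local minima of P (where P''>0): P(0)=0, P(3)=-27. Local minima of Q: Q(-4)=896, Q(2)=-832.
So the global minimum of J is P(3) + Q(2) + 2 = -27 − 832 + 2 = -857, attained at (3, 2).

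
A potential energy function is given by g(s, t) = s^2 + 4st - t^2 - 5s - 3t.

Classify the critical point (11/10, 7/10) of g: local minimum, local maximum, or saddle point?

saddle point

The Hessian of g is constant: H = [[2, 4], [4, -2]].
det(H) = 2·(-2) − 4² = -20.
Since det(H) < 0, H is indefinite and the critical point is a saddle point.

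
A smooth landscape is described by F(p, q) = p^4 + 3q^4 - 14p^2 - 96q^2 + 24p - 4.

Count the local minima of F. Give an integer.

F separates as a function of p plus a function of q, so ∇F=0 decouples.
∂F/∂p = 4(p - 2)(p - 1)(p + 3) = 0 at p ∈ {-3, 1, 2}; ∂F/∂q = 12q(q - 4)(q + 4) = 0 at q ∈ {-4, 0, 4}.
The Hessian is diagonal: diag(F_pp, F_qq). Second derivatives: F_pp(-3)=80, F_pp(1)=-16, F_pp(2)=20; F_qq(-4)=384, F_qq(0)=-192, F_qq(4)=384.
Local minima occur where both diagonal entries positive: (-3, -4), (-3, 4), (2, -4), (2, 4). Count: 4.

4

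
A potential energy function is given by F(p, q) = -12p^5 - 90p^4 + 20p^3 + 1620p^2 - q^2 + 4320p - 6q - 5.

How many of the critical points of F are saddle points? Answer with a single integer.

F separates as a function of p plus a function of q, so ∇F=0 decouples.
∂F/∂p = -60(p - 3)(p + 2)(p + 3)(p + 4) = 0 at p ∈ {-4, -3, -2, 3}; ∂F/∂q = -2(q + 3) = 0 at q ∈ {-3}.
The Hessian is diagonal: diag(F_pp, F_qq). Second derivatives: F_pp(-4)=840, F_pp(-3)=-360, F_pp(-2)=600, F_pp(3)=-12600; F_qq(-3)=-2.
Saddle points occur where the two diagonal entries have opposite signs: (-4, -3), (-2, -3). Count: 2.

2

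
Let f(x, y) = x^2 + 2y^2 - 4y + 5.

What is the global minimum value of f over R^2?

f(x,y) separates as P(x) + Q(y) + 5, so its minimum is min P + min Q + 5.
P'(x) = 2x vanishes at x ∈ {0}; Q'(y) = 4y - 4 vanishes at y ∈ {1}.
Local minima of P (where P''>0): P(0)=0. Local minima of Q: Q(1)=-2.
So the global minimum of f is P(0) + Q(1) + 5 = 0 − 2 + 5 = 3, attained at (0, 1).

3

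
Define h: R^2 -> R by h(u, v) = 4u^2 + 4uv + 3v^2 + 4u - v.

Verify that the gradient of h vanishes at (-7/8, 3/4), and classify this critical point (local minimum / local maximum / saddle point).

∇h = (8u + 4v + 4, 4u + 6v - 1); substituting (-7/8, 3/4) gives ∇h = (0, 0), so (-7/8, 3/4) is indeed a critical point.
The Hessian of h is constant: H = [[8, 4], [4, 6]].
det(H) = 8·6 − 4² = 32.
det(H) > 0 and tr(H) = 14 > 0, so H is positive definite and the point is a local minimum.

local minimum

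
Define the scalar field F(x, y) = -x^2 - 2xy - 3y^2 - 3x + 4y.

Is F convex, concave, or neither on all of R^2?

F is quadratic, so its Hessian is the constant matrix H = [[-2, -2], [-2, -6]].
det(H) = 8, tr(H) = -8.
det(H) > 0 and tr(H) < 0, so H is negative definite everywhere: concave.

concave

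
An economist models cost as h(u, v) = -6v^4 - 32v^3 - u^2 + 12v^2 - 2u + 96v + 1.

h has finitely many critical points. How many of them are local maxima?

h separates as a function of u plus a function of v, so ∇h=0 decouples.
∂h/∂u = -2(u + 1) = 0 at u ∈ {-1}; ∂h/∂v = -24(v - 1)(v + 1)(v + 4) = 0 at v ∈ {-4, -1, 1}.
The Hessian is diagonal: diag(h_uu, h_vv). Second derivatives: h_uu(-1)=-2; h_vv(-4)=-360, h_vv(-1)=144, h_vv(1)=-240.
Local maxima occur where both diagonal entries negative: (-1, -4), (-1, 1). Count: 2.

2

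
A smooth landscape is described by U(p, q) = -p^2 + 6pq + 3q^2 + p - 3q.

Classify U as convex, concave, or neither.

U is quadratic, so its Hessian is the constant matrix H = [[-2, 6], [6, 6]].
det(H) = -48, tr(H) = 4.
det(H) < 0, so H is indefinite: neither convex nor concave.

neither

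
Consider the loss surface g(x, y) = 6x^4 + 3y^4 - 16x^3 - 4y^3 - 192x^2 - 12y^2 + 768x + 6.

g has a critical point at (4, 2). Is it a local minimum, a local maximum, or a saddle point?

The mixed partial ∂²g/∂x∂y is 0, so the Hessian at any point is diag(g_xx, g_yy) = diag(24(3x^2 - 4x - 16), 12(3y^2 - 2y - 2)).
At (4, 2): H = diag(384, 72).
Both eigenvalues are positive, so H is positive definite: a local minimum.

local minimum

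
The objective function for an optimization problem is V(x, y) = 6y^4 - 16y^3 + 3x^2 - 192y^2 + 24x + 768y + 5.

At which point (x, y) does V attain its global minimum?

(-4, -4)

V(x,y) separates as P(x) + Q(y) + 5, so its minimum is min P + min Q + 5.
P'(x) = 6x + 24 vanishes at x ∈ {-4}; Q'(y) = 24(y - 4)(y - 2)(y + 4) vanishes at y ∈ {-4, 2, 4}.
Local minima of P (where P''>0): P(-4)=-48. Local minima of Q: Q(-4)=-3584, Q(4)=512.
So the global minimum of V is P(-4) + Q(-4) + 5 = -48 − 3584 + 5 = -3627, attained at (-4, -4).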